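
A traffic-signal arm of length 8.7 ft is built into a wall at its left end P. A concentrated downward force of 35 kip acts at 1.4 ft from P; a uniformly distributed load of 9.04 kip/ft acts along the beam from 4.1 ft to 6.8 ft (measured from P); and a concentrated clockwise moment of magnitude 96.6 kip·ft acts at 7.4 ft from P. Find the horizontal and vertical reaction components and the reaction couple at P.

Resultant of the distributed load: 9.04 × 2.7 = 24.408 kip at 5.45 ft from P.
ΣF_x = 0: P_x = 0.
ΣF_y = 0: P_y − 35 − 9.04·2.7 = 0 → P_y = 59.41 kip.
ΣM about P: M_P − 35·1.4 − (9.04·2.7)·5.45 − 96.6 = 0 → M_P = 278.6 kip·ft.

P_x = 0, P_y = 59.41 kip, M_P = 278.6 kip·ft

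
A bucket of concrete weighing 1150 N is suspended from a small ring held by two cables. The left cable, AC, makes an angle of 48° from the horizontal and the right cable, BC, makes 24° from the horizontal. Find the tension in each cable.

ΣF_x = 0: −T_AC·cos48° + T_BC·cos24° = 0 → T_BC = 0.732455·T_AC.
ΣF_y = 0: T_AC·sin48° + T_BC·sin24° = 1150.
Substitute: T_AC·(0.743145 + 0.732455·0.406737) = 1150 → T_AC = 1104.64 ≈ 1105 N.
Then T_BC = 0.732455 × 1104.64 = 809.1 N.

T_AC = 1105 N, T_BC = 809.1 N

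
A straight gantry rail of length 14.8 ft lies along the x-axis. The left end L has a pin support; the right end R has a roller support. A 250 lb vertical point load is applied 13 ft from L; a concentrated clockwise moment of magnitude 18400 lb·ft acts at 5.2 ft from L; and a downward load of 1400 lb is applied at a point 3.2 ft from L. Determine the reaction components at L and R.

L_x = 0, L_y = -115.5 lb, R_y = 1766 lb

Moments about L: R_y·14.8 − 250·13 − 18400 − 1400·3.2 = 0 → R_y = 26130/14.8 = 1765.54 ≈ 1766 lb.
ΣF_y = 0: L_y + 1765.54 − 250 − 1400 = 0 → L_y = -115.5 lb.
ΣF_x = 0: no horizontal applied forces, so L_x = 0.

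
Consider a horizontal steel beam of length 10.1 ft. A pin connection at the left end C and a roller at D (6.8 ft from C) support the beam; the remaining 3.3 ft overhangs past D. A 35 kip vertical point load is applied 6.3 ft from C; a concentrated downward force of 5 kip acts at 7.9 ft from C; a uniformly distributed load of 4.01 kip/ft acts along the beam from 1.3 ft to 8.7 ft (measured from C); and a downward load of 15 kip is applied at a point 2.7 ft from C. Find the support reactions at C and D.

C_x = 0, C_y = 18.66 kip, D_y = 66.01 kip

Resultant of the distributed load: 4.01 × 7.4 = 29.674 kip at 5 ft from C.
ΣM about C: D_y·6.8 − 35·6.3 − 5·7.9 − (4.01·7.4)·5 − 15·2.7 = 0 → D_y = 448.87/6.8 = 66.0103 ≈ 66.01 kip.
ΣF_y = 0: C_y + 66.0103 − 35 − 5 − 4.01·7.4 − 15 = 0 → C_y = 18.66 kip.
ΣF_x = 0: no horizontal applied forces, so C_x = 0.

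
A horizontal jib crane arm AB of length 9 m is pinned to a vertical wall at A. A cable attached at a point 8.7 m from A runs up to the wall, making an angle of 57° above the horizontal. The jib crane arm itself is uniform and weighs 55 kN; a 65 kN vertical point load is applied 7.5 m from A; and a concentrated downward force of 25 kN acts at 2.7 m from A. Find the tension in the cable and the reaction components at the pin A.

T = 110.0 kN, A_x = 59.90 kN, A_y = 52.76 kN

ΣM about A: T·sin57°·8.7 − 55·4.5 − 65·7.5 − 25·2.7 = 0 → T = 802.5/(8.7·0.838671) = 109.985 ≈ 110.0 kN.
ΣF_x = 0: A_x − T·cos57° = 0 → A_x = 109.985 × 0.544639 = 59.90 kN.
ΣF_y = 0: A_y + T·sin57° − 55 − 65 − 25 = 0 → A_y = 145 − 109.985 × 0.838671 = 52.76 kN.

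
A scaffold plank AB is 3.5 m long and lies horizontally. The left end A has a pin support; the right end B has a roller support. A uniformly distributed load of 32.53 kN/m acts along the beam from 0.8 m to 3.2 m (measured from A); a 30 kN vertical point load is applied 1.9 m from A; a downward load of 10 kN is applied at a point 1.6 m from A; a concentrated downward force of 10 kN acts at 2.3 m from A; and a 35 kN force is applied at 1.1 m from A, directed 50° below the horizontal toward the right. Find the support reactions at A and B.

Resultant of the distributed load: 32.53 × 2.4 = 78.072 kN at 2 m from A.
ΣM about A: B_y·3.5 − (32.53·2.4)·2 − 30·1.9 − 10·1.6 − 10·2.3 − 35·sin50°·1.1 = 0 → B_y = 281.637/3.5 = 80.4677 ≈ 80.47 kN.
ΣF_y = 0: A_y + 80.4677 − 32.53·2.4 − 30 − 10 − 10 − 35·sin50° = 0 → A_y = 74.42 kN.
ΣF_x = 0: A_x + 35·cos50° = 0 → A_x = -22.50 kN.

A_x = -22.50 kN, A_y = 74.42 kN, B_y = 80.47 kN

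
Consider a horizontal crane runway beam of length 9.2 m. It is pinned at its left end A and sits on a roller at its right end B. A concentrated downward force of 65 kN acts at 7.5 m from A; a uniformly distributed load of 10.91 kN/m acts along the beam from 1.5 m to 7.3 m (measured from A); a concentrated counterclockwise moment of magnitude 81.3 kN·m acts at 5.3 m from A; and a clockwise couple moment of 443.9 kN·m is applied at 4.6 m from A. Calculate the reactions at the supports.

Resultant of the distributed load: 10.91 × 5.8 = 63.278 kN at 4.4 m from A.
Moments about A: B_y·9.2 − 65·7.5 − (10.91·5.8)·4.4 + 81.3 − 443.9 = 0 → B_y = 1128.5232/9.2 = 122.666 ≈ 122.7 kN.
ΣF_y = 0: A_y + 122.666 − 65 − 10.91·5.8 = 0 → A_y = 5.612 kN.
ΣF_x = 0: no horizontal applied forces, so A_x = 0.

A_x = 0, A_y = 5.612 kN, B_y = 122.7 kN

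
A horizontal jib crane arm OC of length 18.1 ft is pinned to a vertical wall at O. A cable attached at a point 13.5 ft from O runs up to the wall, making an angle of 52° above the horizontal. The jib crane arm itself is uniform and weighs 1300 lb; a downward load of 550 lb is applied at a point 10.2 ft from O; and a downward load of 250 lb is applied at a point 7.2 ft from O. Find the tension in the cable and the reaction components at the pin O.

T = 1802 lb, O_x = 1110 lb, O_y = 679.6 lb

ΣM about O: T·sin52°·13.5 − 1300·9.05 − 550·10.2 − 250·7.2 = 0 → T = 19175/(13.5·0.788011) = 1802.48 ≈ 1802 lb.
ΣF_x = 0: O_x − T·cos52° = 0 → O_x = 1802.48 × 0.615661 = 1110 lb.
ΣF_y = 0: O_y + T·sin52° − 1300 − 550 − 250 = 0 → O_y = 2100 − 1802.48 × 0.788011 = 679.6 lb.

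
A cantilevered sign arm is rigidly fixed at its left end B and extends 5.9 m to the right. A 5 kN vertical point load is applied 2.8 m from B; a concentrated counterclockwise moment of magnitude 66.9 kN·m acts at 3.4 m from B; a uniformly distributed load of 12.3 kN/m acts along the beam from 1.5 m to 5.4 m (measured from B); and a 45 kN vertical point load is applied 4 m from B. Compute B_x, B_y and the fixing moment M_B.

Resultant of the distributed load: 12.3 × 3.9 = 47.97 kN at 3.45 m from B.
ΣF_x = 0: B_x = 0.
ΣF_y = 0: B_y − 5 − 12.3·3.9 − 45 = 0 → B_y = 97.97 kN.
ΣM about B: M_B − 5·2.8 + 66.9 − (12.3·3.9)·3.45 − 45·4 = 0 → M_B = 292.6 kN·m.

B_x = 0, B_y = 97.97 kN, M_B = 292.6 kN·m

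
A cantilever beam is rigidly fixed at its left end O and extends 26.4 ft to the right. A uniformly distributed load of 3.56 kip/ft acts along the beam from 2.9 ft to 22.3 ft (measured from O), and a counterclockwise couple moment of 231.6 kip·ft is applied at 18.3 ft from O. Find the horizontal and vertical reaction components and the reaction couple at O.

Resultant of the distributed load: 3.56 × 19.4 = 69.064 kip at 12.6 ft from O.
ΣF_x = 0: O_x = 0.
ΣF_y = 0: O_y − 3.56·19.4 = 0 → O_y = 69.06 kip.
ΣM about O: M_O − (3.56·19.4)·12.6 + 231.6 = 0 → M_O = 638.6 kip·ft.

O_x = 0, O_y = 69.06 kip, M_O = 638.6 kip·ft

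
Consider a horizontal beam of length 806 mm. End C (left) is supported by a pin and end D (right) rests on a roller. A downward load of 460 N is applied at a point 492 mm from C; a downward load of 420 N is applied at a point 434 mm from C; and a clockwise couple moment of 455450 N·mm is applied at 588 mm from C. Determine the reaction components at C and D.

C_x = 0, C_y = -192.0 N, D_y = 1072 N

ΣM about C: D_y·806 − 460·492 − 420·434 − 455450 = 0 → D_y = 864050/806 = 1072.02 ≈ 1072 N.
ΣF_y = 0: C_y + 1072.02 − 460 − 420 = 0 → C_y = -192.0 N.
ΣF_x = 0: no horizontal applied forces, so C_x = 0.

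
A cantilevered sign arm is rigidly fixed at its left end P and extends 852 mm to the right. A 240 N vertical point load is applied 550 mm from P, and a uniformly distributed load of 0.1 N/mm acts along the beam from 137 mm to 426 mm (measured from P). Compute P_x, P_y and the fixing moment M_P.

P_x = 0, P_y = 268.9 N, M_P = 140100 N·mm

Resultant of the distributed load: 0.1 × 289 = 28.9 N at 281.5 mm from P.
ΣF_x = 0: P_x = 0.
ΣF_y = 0: P_y − 240 − 0.1·289 = 0 → P_y = 268.9 N.
ΣM about P: M_P − 240·550 − (0.1·289)·281.5 = 0 → M_P = 140100 N·mm.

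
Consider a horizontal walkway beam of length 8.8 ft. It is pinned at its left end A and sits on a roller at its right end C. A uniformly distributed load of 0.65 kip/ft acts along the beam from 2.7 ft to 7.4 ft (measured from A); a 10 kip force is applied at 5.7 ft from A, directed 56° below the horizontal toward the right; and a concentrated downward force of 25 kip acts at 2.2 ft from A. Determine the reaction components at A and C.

Resultant of the distributed load: 0.65 × 4.7 = 3.055 kip at 5.05 ft from A.
Taking moments about A: C_y·8.8 − (0.65·4.7)·5.05 − 10·sin56°·5.7 − 25·2.2 = 0 → C_y = 117.683/8.8 = 13.3731 ≈ 13.37 kip.
ΣF_y = 0: A_y + 13.3731 − 0.65·4.7 − 10·sin56° − 25 = 0 → A_y = 22.97 kip.
ΣF_x = 0: A_x + 10·cos56° = 0 → A_x = -5.592 kip.

A_x = -5.592 kip, A_y = 22.97 kip, C_y = 13.37 kip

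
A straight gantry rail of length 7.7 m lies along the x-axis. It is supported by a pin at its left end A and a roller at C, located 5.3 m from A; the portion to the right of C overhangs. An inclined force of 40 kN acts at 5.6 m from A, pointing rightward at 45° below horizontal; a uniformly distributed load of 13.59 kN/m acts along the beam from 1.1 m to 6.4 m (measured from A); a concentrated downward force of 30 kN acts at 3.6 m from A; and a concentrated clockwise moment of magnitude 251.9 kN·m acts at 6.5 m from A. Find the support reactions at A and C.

A_x = -28.28 kN, A_y = -18.44 kN, C_y = 148.8 kN

Resultant of the distributed load: 13.59 × 5.3 = 72.027 kN at 3.75 m from A.
Taking moments about A: C_y·5.3 − 40·sin45°·5.6 − (13.59·5.3)·3.75 − 30·3.6 − 251.9 = 0 → C_y = 788.393/5.3 = 148.753 ≈ 148.8 kN.
ΣF_y = 0: A_y + 148.753 − 40·sin45° − 13.59·5.3 − 30 = 0 → A_y = -18.44 kN.
ΣF_x = 0: A_x + 40·cos45° = 0 → A_x = -28.28 kN.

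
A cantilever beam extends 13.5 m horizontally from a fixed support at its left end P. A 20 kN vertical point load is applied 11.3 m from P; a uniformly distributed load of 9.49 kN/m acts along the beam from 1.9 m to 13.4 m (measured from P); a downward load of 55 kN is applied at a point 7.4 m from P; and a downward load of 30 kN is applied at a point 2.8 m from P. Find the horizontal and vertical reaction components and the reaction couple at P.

P_x = 0, P_y = 214.1 kN, M_P = 1552 kN·m

Resultant of the distributed load: 9.49 × 11.5 = 109.135 kN at 7.65 m from P.
ΣF_x = 0: P_x = 0.
ΣF_y = 0: P_y − 20 − 9.49·11.5 − 55 − 30 = 0 → P_y = 214.1 kN.
ΣM about P: M_P − 20·11.3 − (9.49·11.5)·7.65 − 55·7.4 − 30·2.8 = 0 → M_P = 1552 kN·m.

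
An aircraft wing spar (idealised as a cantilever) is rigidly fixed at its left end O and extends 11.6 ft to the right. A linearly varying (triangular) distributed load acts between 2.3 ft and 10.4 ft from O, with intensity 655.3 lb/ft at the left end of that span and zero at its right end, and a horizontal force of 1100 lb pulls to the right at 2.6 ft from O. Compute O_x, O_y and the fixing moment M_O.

O_x = -1100 lb, O_y = 2654 lb, M_O = 13270 lb·ft

Resultant of the triangular load: ½ × 655.3 × 8.1 = 2653.965 lb, acting at 5 ft from O (one-third of the span from the peak).
ΣF_x = 0: O_x + 1100 = 0 → O_x = -1100 lb.
ΣF_y = 0: O_y − ½·655.3·8.1 = 0 → O_y = 2654 lb.
ΣM about O: M_O − (½·655.3·8.1)·5 = 0 → M_O = 13270 lb·ft.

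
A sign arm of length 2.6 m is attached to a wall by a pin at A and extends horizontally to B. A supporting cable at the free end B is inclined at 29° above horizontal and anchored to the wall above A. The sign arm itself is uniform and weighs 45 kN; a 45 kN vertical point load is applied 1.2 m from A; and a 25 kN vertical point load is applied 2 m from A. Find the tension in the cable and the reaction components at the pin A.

T = 128.9 kN, A_x = 112.8 kN, A_y = 52.50 kN

ΣM about A: T·sin29°·2.6 − 45·1.3 − 45·1.2 − 25·2 = 0 → T = 162.5/(2.6·0.48481) = 128.916 ≈ 128.9 kN.
ΣF_x = 0: A_x − T·cos29° = 0 → A_x = 128.916 × 0.87462 = 112.8 kN.
ΣF_y = 0: A_y + T·sin29° − 45 − 45 − 25 = 0 → A_y = 115 − 128.916 × 0.48481 = 52.50 kN.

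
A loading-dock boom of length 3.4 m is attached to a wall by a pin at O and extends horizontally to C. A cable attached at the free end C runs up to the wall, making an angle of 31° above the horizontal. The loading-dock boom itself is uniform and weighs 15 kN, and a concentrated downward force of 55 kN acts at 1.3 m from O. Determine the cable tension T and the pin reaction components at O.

ΣM about O: T·sin31°·3.4 − 15·1.7 − 55·1.3 = 0 → T = 97/(3.4·0.515038) = 55.3928 ≈ 55.39 kN.
ΣF_x = 0: O_x − T·cos31° = 0 → O_x = 55.3928 × 0.857167 = 47.48 kN.
ΣF_y = 0: O_y + T·sin31° − 15 − 55 = 0 → O_y = 70 − 55.3928 × 0.515038 = 41.47 kN.

T = 55.39 kN, O_x = 47.48 kN, O_y = 41.47 kN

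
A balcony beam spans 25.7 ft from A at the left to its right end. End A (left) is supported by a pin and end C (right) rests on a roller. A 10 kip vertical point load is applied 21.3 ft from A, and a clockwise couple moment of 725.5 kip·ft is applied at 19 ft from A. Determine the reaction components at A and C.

A_x = 0, A_y = -26.52 kip, C_y = 36.52 kip

Moments about A: C_y·25.7 − 10·21.3 − 725.5 = 0 → C_y = 938.5/25.7 = 36.5175 ≈ 36.52 kip.
ΣF_y = 0: A_y + 36.5175 − 10 = 0 → A_y = -26.52 kip.
ΣF_x = 0: no horizontal applied forces, so A_x = 0.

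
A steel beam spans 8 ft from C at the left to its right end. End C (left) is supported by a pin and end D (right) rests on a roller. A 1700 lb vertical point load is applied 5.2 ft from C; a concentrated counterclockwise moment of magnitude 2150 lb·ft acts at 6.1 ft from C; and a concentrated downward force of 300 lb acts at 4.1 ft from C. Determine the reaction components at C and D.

Moments about C: D_y·8 − 1700·5.2 + 2150 − 300·4.1 = 0 → D_y = 7920/8 = 990.0 lb.
ΣF_y = 0: C_y + 990 − 1700 − 300 = 0 → C_y = 1010 lb.
ΣF_x = 0: no horizontal applied forces, so C_x = 0.

C_x = 0, C_y = 1010 lb, D_y = 990.0 lb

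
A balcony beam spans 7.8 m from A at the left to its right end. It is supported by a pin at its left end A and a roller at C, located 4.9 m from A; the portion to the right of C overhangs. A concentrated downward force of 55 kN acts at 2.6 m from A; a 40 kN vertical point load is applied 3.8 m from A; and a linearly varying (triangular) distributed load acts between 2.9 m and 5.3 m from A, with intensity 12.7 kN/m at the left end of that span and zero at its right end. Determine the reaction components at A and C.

Resultant of the triangular load: ½ × 12.7 × 2.4 = 15.24 kN, acting at 3.7 m from A (one-third of the span from the peak).
Moments about A: C_y·4.9 − 55·2.6 − 40·3.8 − (½·12.7·2.4)·3.7 = 0 → C_y = 351.388/4.9 = 71.7118 ≈ 71.71 kN.
ΣF_y = 0: A_y + 71.7118 − 55 − 40 − ½·12.7·2.4 = 0 → A_y = 38.53 kN.
ΣF_x = 0: no horizontal applied forces, so A_x = 0.

A_x = 0, A_y = 38.53 kN, C_y = 71.71 kN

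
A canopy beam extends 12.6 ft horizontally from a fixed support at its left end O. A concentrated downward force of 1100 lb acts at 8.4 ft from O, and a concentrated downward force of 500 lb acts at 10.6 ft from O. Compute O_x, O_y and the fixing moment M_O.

O_x = 0, O_y = 1600 lb, M_O = 14540 lb·ft

ΣF_x = 0: O_x = 0.
ΣF_y = 0: O_y − 1100 − 500 = 0 → O_y = 1600 lb.
ΣM about O: M_O − 1100·8.4 − 500·10.6 = 0 → M_O = 14540 lb·ft.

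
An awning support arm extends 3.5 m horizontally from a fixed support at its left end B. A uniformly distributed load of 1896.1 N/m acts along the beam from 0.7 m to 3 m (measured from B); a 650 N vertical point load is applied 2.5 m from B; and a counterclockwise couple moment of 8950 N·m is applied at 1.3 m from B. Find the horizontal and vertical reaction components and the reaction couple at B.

B_x = 0, B_y = 5011 N, M_B = 742.9 N·m

Resultant of the distributed load: 1896.1 × 2.3 = 4361.03 N at 1.85 m from B.
ΣF_x = 0: B_x = 0.
ΣF_y = 0: B_y − 1896.1·2.3 − 650 = 0 → B_y = 5011 N.
ΣM about B: M_B − (1896.1·2.3)·1.85 − 650·2.5 + 8950 = 0 → M_B = 742.9 N·m.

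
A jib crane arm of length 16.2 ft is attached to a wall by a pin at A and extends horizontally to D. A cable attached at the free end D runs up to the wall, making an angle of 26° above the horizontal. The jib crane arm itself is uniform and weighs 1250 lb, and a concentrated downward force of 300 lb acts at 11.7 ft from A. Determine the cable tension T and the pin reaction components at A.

T = 1920 lb, A_x = 1726 lb, A_y = 708.3 lb

ΣM about A: T·sin26°·16.2 − 1250·8.1 − 300·11.7 = 0 → T = 13635/(16.2·0.438371) = 1919.99 ≈ 1920 lb.
ΣF_x = 0: A_x − T·cos26° = 0 → A_x = 1919.99 × 0.898794 = 1726 lb.
ΣF_y = 0: A_y + T·sin26° − 1250 − 300 = 0 → A_y = 1550 − 1919.99 × 0.438371 = 708.3 lb.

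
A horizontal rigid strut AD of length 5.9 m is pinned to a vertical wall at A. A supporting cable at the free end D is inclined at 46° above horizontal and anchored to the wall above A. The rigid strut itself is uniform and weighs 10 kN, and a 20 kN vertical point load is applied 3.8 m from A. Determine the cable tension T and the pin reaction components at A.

T = 24.86 kN, A_x = 17.27 kN, A_y = 12.12 kN

ΣM about A: T·sin46°·5.9 − 10·2.95 − 20·3.8 = 0 → T = 105.5/(5.9·0.71934) = 24.858 ≈ 24.86 kN.
ΣF_x = 0: A_x − T·cos46° = 0 → A_x = 24.858 × 0.694658 = 17.27 kN.
ΣF_y = 0: A_y + T·sin46° − 10 − 20 = 0 → A_y = 30 − 24.858 × 0.71934 = 12.12 kN.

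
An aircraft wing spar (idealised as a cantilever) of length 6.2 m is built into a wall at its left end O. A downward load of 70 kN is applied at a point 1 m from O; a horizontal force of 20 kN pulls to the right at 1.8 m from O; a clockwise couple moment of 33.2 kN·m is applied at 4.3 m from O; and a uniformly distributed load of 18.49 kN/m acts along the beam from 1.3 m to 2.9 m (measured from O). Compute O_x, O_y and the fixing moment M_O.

O_x = -20.00 kN, O_y = 99.58 kN, M_O = 165.3 kN·m

Resultant of the distributed load: 18.49 × 1.6 = 29.584 kN at 2.1 m from O.
ΣF_x = 0: O_x + 20 = 0 → O_x = -20.00 kN.
ΣF_y = 0: O_y − 70 − 18.49·1.6 = 0 → O_y = 99.58 kN.
ΣM about O: M_O − 70·1 − 33.2 − (18.49·1.6)·2.1 = 0 → M_O = 165.3 kN·m.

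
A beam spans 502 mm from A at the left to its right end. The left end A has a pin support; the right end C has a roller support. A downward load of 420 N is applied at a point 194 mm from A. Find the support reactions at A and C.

A_x = 0, A_y = 257.7 N, C_y = 162.3 N

ΣM about A: C_y·502 − 420·194 = 0 → C_y = 81480/502 = 162.311 ≈ 162.3 N.
ΣF_y = 0: A_y + 162.311 − 420 = 0 → A_y = 257.7 N.
ΣF_x = 0: no horizontal applied forces, so A_x = 0.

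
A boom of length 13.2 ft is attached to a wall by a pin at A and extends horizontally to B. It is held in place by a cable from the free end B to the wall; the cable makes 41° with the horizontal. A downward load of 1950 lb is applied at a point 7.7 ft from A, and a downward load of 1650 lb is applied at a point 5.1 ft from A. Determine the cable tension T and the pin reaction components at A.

ΣM about A: T·sin41°·13.2 − 1950·7.7 − 1650·5.1 = 0 → T = 23430/(13.2·0.656059) = 2705.55 ≈ 2706 lb.
ΣF_x = 0: A_x − T·cos41° = 0 → A_x = 2705.55 × 0.75471 = 2042 lb.
ΣF_y = 0: A_y + T·sin41° − 1950 − 1650 = 0 → A_y = 3600 − 2705.55 × 0.656059 = 1825 lb.

T = 2706 lb, A_x = 2042 lb, A_y = 1825 lb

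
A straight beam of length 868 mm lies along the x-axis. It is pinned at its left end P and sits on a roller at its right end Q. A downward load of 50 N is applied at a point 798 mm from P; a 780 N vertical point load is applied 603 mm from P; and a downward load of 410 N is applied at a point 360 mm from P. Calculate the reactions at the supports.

P_x = 0, P_y = 482.1 N, Q_y = 757.9 N

Moments about P: Q_y·868 − 50·798 − 780·603 − 410·360 = 0 → Q_y = 657840/868 = 757.88 ≈ 757.9 N.
ΣF_y = 0: P_y + 757.88 − 50 − 780 − 410 = 0 → P_y = 482.1 N.
ΣF_x = 0: no horizontal applied forces, so P_x = 0.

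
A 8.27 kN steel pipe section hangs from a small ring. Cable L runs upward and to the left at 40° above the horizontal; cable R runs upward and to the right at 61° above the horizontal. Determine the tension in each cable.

T_L = 4.084 kN, T_R = 6.454 kN

ΣF_x = 0: −T_L·cos40° + T_R·cos61° = 0 → T_R = 1.58009·T_L.
ΣF_y = 0: T_L·sin40° + T_R·sin61° = 8.27.
Substitute: T_L·(0.642788 + 1.58009·0.87462) = 8.27 → T_L = 4.08442 ≈ 4.084 kN.
Then T_R = 1.58009 × 4.08442 = 6.454 kN.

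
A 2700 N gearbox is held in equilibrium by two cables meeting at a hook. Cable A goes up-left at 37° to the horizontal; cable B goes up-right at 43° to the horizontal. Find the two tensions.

ΣF_x = 0: −T_A·cos37° + T_B·cos43° = 0 → T_B = 1.092·T_A.
ΣF_y = 0: T_A·sin37° + T_B·sin43° = 2700.
Substitute: T_A·(0.601815 + 1.092·0.681998) = 2700 → T_A = 2005.11 ≈ 2005 N.
Then T_B = 1.092 × 2005.11 = 2190 N.

T_A = 2005 N, T_B = 2190 N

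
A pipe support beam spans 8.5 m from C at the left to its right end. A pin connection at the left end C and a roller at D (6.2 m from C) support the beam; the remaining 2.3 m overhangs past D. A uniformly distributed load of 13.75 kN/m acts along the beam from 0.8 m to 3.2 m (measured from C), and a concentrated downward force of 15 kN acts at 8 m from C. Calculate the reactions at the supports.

C_x = 0, C_y = 18.00 kN, D_y = 30.00 kN

Resultant of the distributed load: 13.75 × 2.4 = 33 kN at 2 m from C.
Taking moments about C: D_y·6.2 − (13.75·2.4)·2 − 15·8 = 0 → D_y = 186/6.2 = 30.00 kN.
ΣF_y = 0: C_y + 30 − 13.75·2.4 − 15 = 0 → C_y = 18.00 kN.
ΣF_x = 0: no horizontal applied forces, so C_x = 0.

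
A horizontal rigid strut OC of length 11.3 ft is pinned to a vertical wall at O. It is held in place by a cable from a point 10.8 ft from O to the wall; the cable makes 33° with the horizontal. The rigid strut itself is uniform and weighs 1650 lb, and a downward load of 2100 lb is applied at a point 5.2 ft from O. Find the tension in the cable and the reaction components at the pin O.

ΣM about O: T·sin33°·10.8 − 1650·5.65 − 2100·5.2 = 0 → T = 20242.5/(10.8·0.544639) = 3441.37 ≈ 3441 lb.
ΣF_x = 0: O_x − T·cos33° = 0 → O_x = 3441.37 × 0.838671 = 2886 lb.
ΣF_y = 0: O_y + T·sin33° − 1650 − 2100 = 0 → O_y = 3750 − 3441.37 × 0.544639 = 1876 lb.

T = 3441 lb, O_x = 2886 lb, O_y = 1876 lb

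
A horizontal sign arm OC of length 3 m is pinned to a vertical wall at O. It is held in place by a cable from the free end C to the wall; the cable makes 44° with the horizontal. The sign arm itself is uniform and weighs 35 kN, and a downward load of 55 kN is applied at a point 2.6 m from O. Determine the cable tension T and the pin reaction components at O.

T = 93.81 kN, O_x = 67.48 kN, O_y = 24.83 kN

ΣM about O: T·sin44°·3 − 35·1.5 − 55·2.6 = 0 → T = 195.5/(3·0.694658) = 93.8112 ≈ 93.81 kN.
ΣF_x = 0: O_x − T·cos44° = 0 → O_x = 93.8112 × 0.71934 = 67.48 kN.
ΣF_y = 0: O_y + T·sin44° − 35 − 55 = 0 → O_y = 90 − 93.8112 × 0.694658 = 24.83 kN.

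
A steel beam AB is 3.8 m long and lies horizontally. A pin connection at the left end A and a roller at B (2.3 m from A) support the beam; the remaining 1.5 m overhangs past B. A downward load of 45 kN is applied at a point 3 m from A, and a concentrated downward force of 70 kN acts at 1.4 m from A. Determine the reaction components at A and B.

A_x = 0, A_y = 13.70 kN, B_y = 101.3 kN

Taking moments about A: B_y·2.3 − 45·3 − 70·1.4 = 0 → B_y = 233/2.3 = 101.304 ≈ 101.3 kN.
ΣF_y = 0: A_y + 101.304 − 45 − 70 = 0 → A_y = 13.70 kN.
ΣF_x = 0: no horizontal applied forces, so A_x = 0.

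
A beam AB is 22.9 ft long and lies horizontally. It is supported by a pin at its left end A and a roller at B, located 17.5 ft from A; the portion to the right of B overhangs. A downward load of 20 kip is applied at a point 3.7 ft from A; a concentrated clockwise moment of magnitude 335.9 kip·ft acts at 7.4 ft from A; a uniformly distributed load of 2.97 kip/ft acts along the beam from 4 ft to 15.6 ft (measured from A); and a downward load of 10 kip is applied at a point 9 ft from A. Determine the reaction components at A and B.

Resultant of the distributed load: 2.97 × 11.6 = 34.452 kip at 9.8 ft from A.
Moments about A: B_y·17.5 − 20·3.7 − 335.9 − (2.97·11.6)·9.8 − 10·9 = 0 → B_y = 837.5296/17.5 = 47.8588 ≈ 47.86 kip.
ΣF_y = 0: A_y + 47.8588 − 20 − 2.97·11.6 − 10 = 0 → A_y = 16.59 kip.
ΣF_x = 0: no horizontal applied forces, so A_x = 0.

A_x = 0, A_y = 16.59 kip, B_y = 47.86 kip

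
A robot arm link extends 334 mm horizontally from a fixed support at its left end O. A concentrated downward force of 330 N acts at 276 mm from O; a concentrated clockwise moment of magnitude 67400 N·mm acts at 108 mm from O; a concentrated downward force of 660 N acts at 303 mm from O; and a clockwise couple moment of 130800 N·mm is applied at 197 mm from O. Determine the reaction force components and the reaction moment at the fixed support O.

O_x = 0, O_y = 990.0 N, M_O = 489300 N·mm

ΣF_x = 0: O_x = 0.
ΣF_y = 0: O_y − 330 − 660 = 0 → O_y = 990.0 N.
ΣM about O: M_O − 330·276 − 67400 − 660·303 − 130800 = 0 → M_O = 489300 N·mm.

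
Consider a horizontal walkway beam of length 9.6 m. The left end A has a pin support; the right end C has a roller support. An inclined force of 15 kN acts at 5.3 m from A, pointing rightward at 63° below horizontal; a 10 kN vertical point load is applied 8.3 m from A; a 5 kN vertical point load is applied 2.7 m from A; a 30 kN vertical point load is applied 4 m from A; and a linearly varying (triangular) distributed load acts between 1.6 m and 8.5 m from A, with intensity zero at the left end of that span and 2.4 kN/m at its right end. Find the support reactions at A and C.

Resultant of the triangular load: ½ × 2.4 × 6.9 = 8.28 kN, acting at 6.2 m from A (one-third of the span from the peak).
Moments about A: C_y·9.6 − 15·sin63°·5.3 − 10·8.3 − 5·2.7 − 30·4 − (½·2.4·6.9)·6.2 = 0 → C_y = 338.671/9.6 = 35.2782 ≈ 35.28 kN.
ΣF_y = 0: A_y + 35.2782 − 15·sin63° − 10 − 5 − 30 − ½·2.4·6.9 = 0 → A_y = 31.37 kN.
ΣF_x = 0: A_x + 15·cos63° = 0 → A_x = -6.810 kN.

A_x = -6.810 kN, A_y = 31.37 kN, C_y = 35.28 kN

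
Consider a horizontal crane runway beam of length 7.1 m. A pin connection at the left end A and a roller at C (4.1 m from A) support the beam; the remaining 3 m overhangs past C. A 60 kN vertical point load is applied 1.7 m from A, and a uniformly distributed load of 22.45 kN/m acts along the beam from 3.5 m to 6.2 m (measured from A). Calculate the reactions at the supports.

Resultant of the distributed load: 22.45 × 2.7 = 60.615 kN at 4.85 m from A.
Taking moments about A: C_y·4.1 − 60·1.7 − (22.45·2.7)·4.85 = 0 → C_y = 395.98275/4.1 = 96.5812 ≈ 96.58 kN.
ΣF_y = 0: A_y + 96.5812 − 60 − 22.45·2.7 = 0 → A_y = 24.03 kN.
ΣF_x = 0: no horizontal applied forces, so A_x = 0.

A_x = 0, A_y = 24.03 kN, C_y = 96.58 kN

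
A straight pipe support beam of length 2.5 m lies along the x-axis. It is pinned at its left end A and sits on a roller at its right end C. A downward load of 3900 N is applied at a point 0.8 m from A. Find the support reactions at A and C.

A_x = 0, A_y = 2652 N, C_y = 1248 N

Moments about A: C_y·2.5 − 3900·0.8 = 0 → C_y = 3120/2.5 = 1248 N.
ΣF_y = 0: A_y + 1248 − 3900 = 0 → A_y = 2652 N.
ΣF_x = 0: no horizontal applied forces, so A_x = 0.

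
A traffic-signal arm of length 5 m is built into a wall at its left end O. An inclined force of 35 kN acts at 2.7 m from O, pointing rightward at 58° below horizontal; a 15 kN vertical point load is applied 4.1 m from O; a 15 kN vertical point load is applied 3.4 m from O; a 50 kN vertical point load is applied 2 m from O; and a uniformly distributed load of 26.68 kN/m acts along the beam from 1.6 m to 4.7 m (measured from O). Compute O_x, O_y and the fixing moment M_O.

Resultant of the distributed load: 26.68 × 3.1 = 82.708 kN at 3.15 m from O.
ΣF_x = 0: O_x + 35·cos58° = 0 → O_x = -18.55 kN.
ΣF_y = 0: O_y − 35·sin58° − 15 − 15 − 50 − 26.68·3.1 = 0 → O_y = 192.4 kN.
ΣM about O: M_O − 35·sin58°·2.7 − 15·4.1 − 15·3.4 − 50·2 − (26.68·3.1)·3.15 = 0 → M_O = 553.2 kN·m.

O_x = -18.55 kN, O_y = 192.4 kN, M_O = 553.2 kN·m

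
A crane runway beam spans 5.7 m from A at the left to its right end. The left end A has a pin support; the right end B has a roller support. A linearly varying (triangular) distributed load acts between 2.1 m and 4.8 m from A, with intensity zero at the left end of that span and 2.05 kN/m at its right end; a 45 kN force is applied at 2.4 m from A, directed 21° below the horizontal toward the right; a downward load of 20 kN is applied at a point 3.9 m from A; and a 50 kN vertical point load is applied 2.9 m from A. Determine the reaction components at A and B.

A_x = -42.01 kN, A_y = 41.09 kN, B_y = 47.81 kN

Resultant of the triangular load: ½ × 2.05 × 2.7 = 2.7675 kN, acting at 3.9 m from A (one-third of the span from the peak).
Taking moments about A: B_y·5.7 − (½·2.05·2.7)·3.9 − 45·sin21°·2.4 − 20·3.9 − 50·2.9 = 0 → B_y = 272.497/5.7 = 47.8065 ≈ 47.81 kN.
ΣF_y = 0: A_y + 47.8065 − ½·2.05·2.7 − 45·sin21° − 20 − 50 = 0 → A_y = 41.09 kN.
ΣF_x = 0: A_x + 45·cos21° = 0 → A_x = -42.01 kN.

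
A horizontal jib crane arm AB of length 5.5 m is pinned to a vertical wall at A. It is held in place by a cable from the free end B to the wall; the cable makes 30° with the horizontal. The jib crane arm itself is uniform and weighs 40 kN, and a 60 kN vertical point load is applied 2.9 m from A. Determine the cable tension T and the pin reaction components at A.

T = 103.3 kN, A_x = 89.44 kN, A_y = 48.36 kN

ΣM about A: T·sin30°·5.5 − 40·2.75 − 60·2.9 = 0 → T = 284/(5.5·0.5) = 103.273 ≈ 103.3 kN.
ΣF_x = 0: A_x − T·cos30° = 0 → A_x = 103.273 × 0.866025 = 89.44 kN.
ΣF_y = 0: A_y + T·sin30° − 40 − 60 = 0 → A_y = 100 − 103.273 × 0.5 = 48.36 kN.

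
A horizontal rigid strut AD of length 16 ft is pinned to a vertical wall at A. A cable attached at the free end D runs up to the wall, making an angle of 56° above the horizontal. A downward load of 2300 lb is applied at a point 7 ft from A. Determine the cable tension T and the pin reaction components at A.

ΣM about A: T·sin56°·16 − 2300·7 = 0 → T = 16100/(16·0.829038) = 1213.76 ≈ 1214 lb.
ΣF_x = 0: A_x − T·cos56° = 0 → A_x = 1213.76 × 0.559193 = 678.7 lb.
ΣF_y = 0: A_y + T·sin56° − 2300 = 0 → A_y = 2300 − 1213.76 × 0.829038 = 1294 lb.

T = 1214 lb, A_x = 678.7 lb, A_y = 1294 lb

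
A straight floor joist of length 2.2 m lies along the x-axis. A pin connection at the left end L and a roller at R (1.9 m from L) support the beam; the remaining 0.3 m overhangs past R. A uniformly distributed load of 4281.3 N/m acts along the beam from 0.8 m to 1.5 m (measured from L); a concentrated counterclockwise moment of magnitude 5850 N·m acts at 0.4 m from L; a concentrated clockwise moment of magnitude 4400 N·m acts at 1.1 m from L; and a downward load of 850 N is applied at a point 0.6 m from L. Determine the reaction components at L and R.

L_x = 0, L_y = 2528 N, R_y = 1319 N

Resultant of the distributed load: 4281.3 × 0.7 = 2996.91 N at 1.15 m from L.
Taking moments about L: R_y·1.9 − (4281.3·0.7)·1.15 + 5850 − 4400 − 850·0.6 = 0 → R_y = 2506.4465/1.9 = 1319.18 ≈ 1319 N.
ΣF_y = 0: L_y + 1319.18 − 4281.3·0.7 − 850 = 0 → L_y = 2528 N.
ΣF_x = 0: no horizontal applied forces, so L_x = 0.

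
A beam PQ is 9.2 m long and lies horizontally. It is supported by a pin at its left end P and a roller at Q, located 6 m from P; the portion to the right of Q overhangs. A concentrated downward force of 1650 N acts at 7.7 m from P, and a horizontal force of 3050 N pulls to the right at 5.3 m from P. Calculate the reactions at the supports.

Moments about P: Q_y·6 − 1650·7.7 = 0 → Q_y = 12705/6 = 2117.5 ≈ 2118 N.
ΣF_y = 0: P_y + 2117.5 − 1650 = 0 → P_y = -467.5 N.
ΣF_x = 0: P_x + 3050 = 0 → P_x = -3050 N.

P_x = -3050 N, P_y = -467.5 N, Q_y = 2118 N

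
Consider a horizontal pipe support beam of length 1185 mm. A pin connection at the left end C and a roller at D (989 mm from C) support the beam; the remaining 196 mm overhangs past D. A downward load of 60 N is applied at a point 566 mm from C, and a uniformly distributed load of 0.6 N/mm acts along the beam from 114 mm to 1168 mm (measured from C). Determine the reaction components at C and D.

C_x = 0, C_y = 248.2 N, D_y = 444.2 N

Resultant of the distributed load: 0.6 × 1054 = 632.4 N at 641 mm from C.
Taking moments about C: D_y·989 − 60·566 − (0.6·1054)·641 = 0 → D_y = 439328.4/989 = 444.215 ≈ 444.2 N.
ΣF_y = 0: C_y + 444.215 − 60 − 0.6·1054 = 0 → C_y = 248.2 N.
ΣF_x = 0: no horizontal applied forces, so C_x = 0.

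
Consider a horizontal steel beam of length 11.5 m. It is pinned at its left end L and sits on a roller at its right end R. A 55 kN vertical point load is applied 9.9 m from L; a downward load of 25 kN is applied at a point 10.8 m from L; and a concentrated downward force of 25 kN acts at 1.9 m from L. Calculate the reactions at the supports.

L_x = 0, L_y = 30.04 kN, R_y = 74.96 kN

ΣM about L: R_y·11.5 − 55·9.9 − 25·10.8 − 25·1.9 = 0 → R_y = 862/11.5 = 74.9565 ≈ 74.96 kN.
ΣF_y = 0: L_y + 74.9565 − 55 − 25 − 25 = 0 → L_y = 30.04 kN.
ΣF_x = 0: no horizontal applied forces, so L_x = 0.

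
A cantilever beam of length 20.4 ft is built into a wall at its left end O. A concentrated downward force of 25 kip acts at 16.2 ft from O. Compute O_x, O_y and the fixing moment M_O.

ΣF_x = 0: O_x = 0.
ΣF_y = 0: O_y − 25 = 0 → O_y = 25.00 kip.
ΣM about O: M_O − 25·16.2 = 0 → M_O = 405.0 kip·ft.

O_x = 0, O_y = 25.00 kip, M_O = 405.0 kip·ft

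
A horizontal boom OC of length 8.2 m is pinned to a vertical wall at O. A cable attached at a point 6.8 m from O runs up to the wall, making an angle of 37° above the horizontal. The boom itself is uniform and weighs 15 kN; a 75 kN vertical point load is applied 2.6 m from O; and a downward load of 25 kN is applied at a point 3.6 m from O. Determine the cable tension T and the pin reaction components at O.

T = 84.67 kN, O_x = 67.62 kN, O_y = 64.04 kN

ΣM about O: T·sin37°·6.8 − 15·4.1 − 75·2.6 − 25·3.6 = 0 → T = 346.5/(6.8·0.601815) = 84.6703 ≈ 84.67 kN.
ΣF_x = 0: O_x − T·cos37° = 0 → O_x = 84.6703 × 0.798636 = 67.62 kN.
ΣF_y = 0: O_y + T·sin37° − 15 − 75 − 25 = 0 → O_y = 115 − 84.6703 × 0.601815 = 64.04 kN.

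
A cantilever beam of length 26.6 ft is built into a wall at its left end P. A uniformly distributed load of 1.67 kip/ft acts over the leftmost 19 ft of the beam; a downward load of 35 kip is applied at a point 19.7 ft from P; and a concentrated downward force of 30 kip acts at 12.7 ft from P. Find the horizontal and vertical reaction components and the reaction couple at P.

Resultant of the distributed load: 1.67 × 19 = 31.73 kip at 9.5 ft from P.
ΣF_x = 0: P_x = 0.
ΣF_y = 0: P_y − 1.67·19 − 35 − 30 = 0 → P_y = 96.73 kip.
ΣM about P: M_P − (1.67·19)·9.5 − 35·19.7 − 30·12.7 = 0 → M_P = 1372 kip·ft.

P_x = 0, P_y = 96.73 kip, M_P = 1372 kip·ft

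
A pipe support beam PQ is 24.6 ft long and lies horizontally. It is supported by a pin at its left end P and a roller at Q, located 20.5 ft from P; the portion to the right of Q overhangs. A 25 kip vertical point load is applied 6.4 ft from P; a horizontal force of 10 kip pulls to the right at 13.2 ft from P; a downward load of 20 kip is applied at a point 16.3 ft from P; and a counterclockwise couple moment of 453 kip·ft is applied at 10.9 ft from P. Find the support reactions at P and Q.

P_x = -10.00 kip, P_y = 43.39 kip, Q_y = 1.610 kip

Taking moments about P: Q_y·20.5 − 25·6.4 − 20·16.3 + 453 = 0 → Q_y = 33/20.5 = 1.60976 ≈ 1.610 kip.
ΣF_y = 0: P_y + 1.60976 − 25 − 20 = 0 → P_y = 43.39 kip.
ΣF_x = 0: P_x + 10 = 0 → P_x = -10.00 kip.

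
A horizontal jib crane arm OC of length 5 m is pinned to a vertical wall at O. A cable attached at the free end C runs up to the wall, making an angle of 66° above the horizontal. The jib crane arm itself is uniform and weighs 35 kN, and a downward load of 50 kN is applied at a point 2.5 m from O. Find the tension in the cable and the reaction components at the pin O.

ΣM about O: T·sin66°·5 − 35·2.5 − 50·2.5 = 0 → T = 212.5/(5·0.913545) = 46.5221 ≈ 46.52 kN.
ΣF_x = 0: O_x − T·cos66° = 0 → O_x = 46.5221 × 0.406737 = 18.92 kN.
ΣF_y = 0: O_y + T·sin66° − 35 − 50 = 0 → O_y = 85 − 46.5221 × 0.913545 = 42.50 kN.

T = 46.52 kN, O_x = 18.92 kN, O_y = 42.50 kN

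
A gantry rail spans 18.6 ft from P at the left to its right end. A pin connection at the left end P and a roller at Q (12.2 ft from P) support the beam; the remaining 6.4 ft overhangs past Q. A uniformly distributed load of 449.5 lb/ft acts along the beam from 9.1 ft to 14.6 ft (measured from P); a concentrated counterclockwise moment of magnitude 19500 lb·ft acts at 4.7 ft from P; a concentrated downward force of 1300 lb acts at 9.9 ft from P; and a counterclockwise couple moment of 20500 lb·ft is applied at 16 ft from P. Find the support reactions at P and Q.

P_x = 0, P_y = 3595 lb, Q_y = 177.6 lb

Resultant of the distributed load: 449.5 × 5.5 = 2472.25 lb at 11.85 ft from P.
ΣM about P: Q_y·12.2 − (449.5·5.5)·11.85 + 19500 − 1300·9.9 + 20500 = 0 → Q_y = 2166.1625/12.2 = 177.554 ≈ 177.6 lb.
ΣF_y = 0: P_y + 177.554 − 449.5·5.5 − 1300 = 0 → P_y = 3595 lb.
ΣF_x = 0: no horizontal applied forces, so P_x = 0.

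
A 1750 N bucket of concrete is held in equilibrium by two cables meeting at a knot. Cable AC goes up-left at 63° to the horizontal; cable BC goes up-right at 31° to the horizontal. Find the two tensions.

ΣF_x = 0: −T_AC·cos63° + T_BC·cos31° = 0 → T_BC = 0.52964·T_AC.
ΣF_y = 0: T_AC·sin63° + T_BC·sin31° = 1750.
Substitute: T_AC·(0.891007 + 0.52964·0.515038) = 1750 → T_AC = 1503.71 ≈ 1504 N.
Then T_BC = 0.52964 × 1503.71 = 796.4 N.

T_AC = 1504 N, T_BC = 796.4 N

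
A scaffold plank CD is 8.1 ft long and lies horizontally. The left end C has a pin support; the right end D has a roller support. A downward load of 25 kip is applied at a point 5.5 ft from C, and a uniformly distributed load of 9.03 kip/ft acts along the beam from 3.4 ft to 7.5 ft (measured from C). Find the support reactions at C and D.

C_x = 0, C_y = 20.14 kip, D_y = 41.89 kip

Resultant of the distributed load: 9.03 × 4.1 = 37.023 kip at 5.45 ft from C.
Taking moments about C: D_y·8.1 − 25·5.5 − (9.03·4.1)·5.45 = 0 → D_y = 339.27535/8.1 = 41.8858 ≈ 41.89 kip.
ΣF_y = 0: C_y + 41.8858 − 25 − 9.03·4.1 = 0 → C_y = 20.14 kip.
ΣF_x = 0: no horizontal applied forces, so C_x = 0.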